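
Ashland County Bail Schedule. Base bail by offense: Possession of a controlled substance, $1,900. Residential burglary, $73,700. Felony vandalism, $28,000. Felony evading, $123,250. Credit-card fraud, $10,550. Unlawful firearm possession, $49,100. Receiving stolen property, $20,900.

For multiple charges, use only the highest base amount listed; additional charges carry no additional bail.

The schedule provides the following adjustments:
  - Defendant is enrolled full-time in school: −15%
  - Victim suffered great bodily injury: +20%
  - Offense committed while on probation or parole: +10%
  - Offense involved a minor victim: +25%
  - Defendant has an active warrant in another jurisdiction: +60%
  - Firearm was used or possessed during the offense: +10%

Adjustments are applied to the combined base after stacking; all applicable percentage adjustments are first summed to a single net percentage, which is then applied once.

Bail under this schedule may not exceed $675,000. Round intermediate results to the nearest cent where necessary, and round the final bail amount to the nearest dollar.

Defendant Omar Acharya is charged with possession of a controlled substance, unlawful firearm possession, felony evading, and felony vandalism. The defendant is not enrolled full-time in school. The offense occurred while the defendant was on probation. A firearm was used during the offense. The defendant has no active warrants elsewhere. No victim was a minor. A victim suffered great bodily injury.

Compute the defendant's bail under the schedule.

Base amounts from the schedule: possession of a controlled substance $1,900; unlawful firearm possession $49,100; felony evading $123,250; felony vandalism $28,000.
Stacking rule: use the highest base only. Highest is felony evading at $123,250. Combined base = $123,250.
Net percentage adjustment: +20% +10% +10% = +40%. $123,250 × 1.4 = $172,550.
$172,550 is within the $675,000 maximum.

$172,550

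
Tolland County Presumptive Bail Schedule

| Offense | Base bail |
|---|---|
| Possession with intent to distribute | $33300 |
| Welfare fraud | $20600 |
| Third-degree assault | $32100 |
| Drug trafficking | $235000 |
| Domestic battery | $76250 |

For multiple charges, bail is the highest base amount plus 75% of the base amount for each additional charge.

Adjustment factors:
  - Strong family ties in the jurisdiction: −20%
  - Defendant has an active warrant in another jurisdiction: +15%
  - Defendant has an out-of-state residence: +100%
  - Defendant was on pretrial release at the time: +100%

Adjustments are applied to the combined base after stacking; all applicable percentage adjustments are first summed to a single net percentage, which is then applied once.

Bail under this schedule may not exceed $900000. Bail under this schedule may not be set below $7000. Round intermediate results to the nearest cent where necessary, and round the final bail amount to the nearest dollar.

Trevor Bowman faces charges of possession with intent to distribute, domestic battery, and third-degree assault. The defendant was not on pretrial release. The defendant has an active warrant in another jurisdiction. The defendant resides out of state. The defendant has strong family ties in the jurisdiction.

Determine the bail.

$244335

Base amounts from the schedule: possession with intent to distribute $33300; domestic battery $76250; third-degree assault $32100.
Stacking rule: highest base plus 75% of each additional charge. Highest is domestic battery at $76250. Additional: $33300 × 75% = $24975; $32100 × 75% = $24075. Combined base = $76250 + $49050 = $125300.
Net percentage adjustment: −20% +15% +100% = +95%. $125300 × 1.95 = $244335.
$244335 is within the $900000 maximum.
$244335 is at or above the $7000 minimum.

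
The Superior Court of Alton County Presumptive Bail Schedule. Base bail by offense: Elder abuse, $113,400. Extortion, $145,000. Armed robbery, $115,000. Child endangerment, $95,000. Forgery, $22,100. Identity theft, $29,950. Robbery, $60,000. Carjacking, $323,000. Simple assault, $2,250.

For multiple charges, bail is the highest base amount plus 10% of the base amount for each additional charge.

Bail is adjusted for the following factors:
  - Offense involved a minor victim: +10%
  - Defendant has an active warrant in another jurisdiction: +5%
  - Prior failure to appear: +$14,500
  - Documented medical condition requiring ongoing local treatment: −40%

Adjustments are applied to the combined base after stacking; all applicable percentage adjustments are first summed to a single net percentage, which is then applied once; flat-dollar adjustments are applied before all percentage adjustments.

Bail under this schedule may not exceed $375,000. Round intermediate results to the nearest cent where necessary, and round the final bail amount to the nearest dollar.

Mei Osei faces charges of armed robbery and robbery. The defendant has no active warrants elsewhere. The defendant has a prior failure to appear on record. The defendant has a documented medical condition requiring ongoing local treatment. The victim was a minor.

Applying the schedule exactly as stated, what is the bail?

Base amounts from the schedule: armed robbery $115,000; robbery $60,000.
Stacking rule: highest base plus 10% of each additional charge. Highest is armed robbery at $115,000. Additional: $60,000 × 10% = $6,000. Combined base = $115,000 + $6,000 = $121,000.
Prior failure to appear (+$14,500 flat): $121,000 + $14,500 = $135,500.
Net percentage adjustment: +10% −40% = −30%. $135,500 × 0.7 = $94,850.
$94,850 is within the $375,000 maximum.

$94,850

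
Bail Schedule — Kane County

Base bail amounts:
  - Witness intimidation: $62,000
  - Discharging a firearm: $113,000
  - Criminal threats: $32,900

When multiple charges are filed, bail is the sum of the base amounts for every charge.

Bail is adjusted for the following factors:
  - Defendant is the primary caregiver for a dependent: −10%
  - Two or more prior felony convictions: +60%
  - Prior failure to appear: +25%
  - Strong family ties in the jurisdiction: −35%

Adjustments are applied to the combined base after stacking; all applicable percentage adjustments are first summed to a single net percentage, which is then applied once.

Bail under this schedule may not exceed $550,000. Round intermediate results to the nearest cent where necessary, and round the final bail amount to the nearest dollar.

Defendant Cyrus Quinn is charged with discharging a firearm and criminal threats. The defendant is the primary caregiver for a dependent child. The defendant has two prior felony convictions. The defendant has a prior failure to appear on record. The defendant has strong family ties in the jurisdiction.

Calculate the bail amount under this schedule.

$204,260

Base amounts from the schedule: discharging a firearm $113,000; criminal threats $32,900.
Stacking rule: sum of all bases. $113,000 + $32,900 = $145,900.
Net percentage adjustment: −10% +60% +25% −35% = +40%. $145,900 × 1.4 = $204,260.
$204,260 is within the $550,000 maximum.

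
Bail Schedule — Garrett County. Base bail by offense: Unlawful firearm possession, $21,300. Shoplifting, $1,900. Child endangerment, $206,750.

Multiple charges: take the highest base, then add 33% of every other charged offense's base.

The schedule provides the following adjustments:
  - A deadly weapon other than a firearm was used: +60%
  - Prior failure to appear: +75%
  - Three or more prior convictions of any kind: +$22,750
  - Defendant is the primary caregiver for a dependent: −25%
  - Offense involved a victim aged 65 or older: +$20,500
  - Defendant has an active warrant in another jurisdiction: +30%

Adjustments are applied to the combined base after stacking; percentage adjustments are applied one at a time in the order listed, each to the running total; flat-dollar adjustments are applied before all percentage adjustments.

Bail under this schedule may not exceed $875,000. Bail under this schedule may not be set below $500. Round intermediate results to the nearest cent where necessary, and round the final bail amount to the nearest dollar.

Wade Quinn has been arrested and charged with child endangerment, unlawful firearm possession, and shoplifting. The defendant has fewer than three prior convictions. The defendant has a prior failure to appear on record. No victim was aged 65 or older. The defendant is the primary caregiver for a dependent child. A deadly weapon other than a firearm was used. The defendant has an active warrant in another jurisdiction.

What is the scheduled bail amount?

Base amounts from the schedule: child endangerment $206,750; unlawful firearm possession $21,300; shoplifting $1,900.
Stacking rule: highest base plus 33% of each additional charge. Highest is child endangerment at $206,750. Additional: $21,300 × 33% = $7,029; $1,900 × 33% = $627. Combined base = $206,750 + $7,656 = $214,406.
A deadly weapon other than a firearm was used (+60%): $214,406 × 1.6 = $343,049.60.
Prior failure to appear (+75%): $343,049.60 × 1.75 = $600,336.80.
Defendant is the primary caregiver for a dependent (−25%): $600,336.80 × 0.75 = $450,252.60.
Defendant has an active warrant in another jurisdiction (+30%): $450,252.60 × 1.3 = $585,328.38.
$585,328.38 is within the $875,000 maximum.
$585,328.38 is at or above the $500 minimum.
Rounded to the nearest dollar: $585,328.

$585,328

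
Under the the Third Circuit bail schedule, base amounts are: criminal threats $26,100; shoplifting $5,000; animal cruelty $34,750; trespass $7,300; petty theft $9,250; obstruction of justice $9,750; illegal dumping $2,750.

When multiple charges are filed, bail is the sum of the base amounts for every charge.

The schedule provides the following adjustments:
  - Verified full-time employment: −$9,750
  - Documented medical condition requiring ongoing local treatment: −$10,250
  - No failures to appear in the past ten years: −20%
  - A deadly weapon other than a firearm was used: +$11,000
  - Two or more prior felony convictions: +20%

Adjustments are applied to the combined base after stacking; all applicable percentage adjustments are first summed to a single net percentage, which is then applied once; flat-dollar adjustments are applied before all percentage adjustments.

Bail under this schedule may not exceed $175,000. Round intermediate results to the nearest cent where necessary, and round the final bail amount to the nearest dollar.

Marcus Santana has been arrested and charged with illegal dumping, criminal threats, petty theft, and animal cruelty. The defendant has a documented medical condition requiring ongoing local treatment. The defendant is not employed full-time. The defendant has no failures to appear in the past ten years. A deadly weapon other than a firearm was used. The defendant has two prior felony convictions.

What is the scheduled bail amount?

Base amounts from the schedule: illegal dumping $2,750; criminal threats $26,100; petty theft $9,250; animal cruelty $34,750.
Stacking rule: sum of all bases. $2,750 + $26,100 + $9,250 + $34,750 = $72,850.
Documented medical condition requiring ongoing local treatment (−$10,250 flat): $72,850 − $10,250 = $62,600.
A deadly weapon other than a firearm was used (+$11,000 flat): $62,600 + $11,000 = $73,600.
Net percentage adjustment: −20% +20% = +0%. $73,600 × 1 = $73,600.
$73,600 is within the $175,000 maximum.

$73,600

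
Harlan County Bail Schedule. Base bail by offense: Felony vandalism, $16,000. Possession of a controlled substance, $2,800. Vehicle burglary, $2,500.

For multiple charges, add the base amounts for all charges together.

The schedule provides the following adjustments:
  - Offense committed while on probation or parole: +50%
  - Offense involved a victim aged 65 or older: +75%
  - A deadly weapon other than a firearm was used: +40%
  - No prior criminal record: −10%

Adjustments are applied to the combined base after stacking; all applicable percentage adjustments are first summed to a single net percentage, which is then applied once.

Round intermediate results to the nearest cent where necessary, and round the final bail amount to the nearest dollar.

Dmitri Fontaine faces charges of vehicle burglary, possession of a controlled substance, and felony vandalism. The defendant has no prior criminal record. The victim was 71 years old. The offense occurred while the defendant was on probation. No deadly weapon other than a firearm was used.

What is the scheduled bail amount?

Base amounts from the schedule: vehicle burglary $2,500; possession of a controlled substance $2,800; felony vandalism $16,000.
Stacking rule: sum of all bases. $2,500 + $2,800 + $16,000 = $21,300.
Net percentage adjustment: +50% +75% −10% = +115%. $21,300 × 2.15 = $45,795.

$45,795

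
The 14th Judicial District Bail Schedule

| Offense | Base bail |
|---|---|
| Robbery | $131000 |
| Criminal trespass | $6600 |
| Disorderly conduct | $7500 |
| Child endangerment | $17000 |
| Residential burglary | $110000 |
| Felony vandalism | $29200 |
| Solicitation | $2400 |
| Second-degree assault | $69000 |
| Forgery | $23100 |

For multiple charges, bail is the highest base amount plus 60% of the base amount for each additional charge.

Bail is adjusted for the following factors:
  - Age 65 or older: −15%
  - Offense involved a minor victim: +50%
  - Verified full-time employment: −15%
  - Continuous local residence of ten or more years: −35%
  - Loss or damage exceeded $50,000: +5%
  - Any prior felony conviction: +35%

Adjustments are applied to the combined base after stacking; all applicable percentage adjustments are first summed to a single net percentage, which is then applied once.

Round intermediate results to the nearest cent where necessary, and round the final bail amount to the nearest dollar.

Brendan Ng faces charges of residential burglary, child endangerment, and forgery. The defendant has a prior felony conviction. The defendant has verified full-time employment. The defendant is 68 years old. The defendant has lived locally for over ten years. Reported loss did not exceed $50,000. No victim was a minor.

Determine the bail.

$93842

Base amounts from the schedule: residential burglary $110000; child endangerment $17000; forgery $23100.
Stacking rule: highest base plus 60% of each additional charge. Highest is residential burglary at $110000. Additional: $17000 × 60% = $10200; $23100 × 60% = $13860. Combined base = $110000 + $24060 = $134060.
Net percentage adjustment: −15% −15% −35% +35% = −30%. $134060 × 0.7 = $93842.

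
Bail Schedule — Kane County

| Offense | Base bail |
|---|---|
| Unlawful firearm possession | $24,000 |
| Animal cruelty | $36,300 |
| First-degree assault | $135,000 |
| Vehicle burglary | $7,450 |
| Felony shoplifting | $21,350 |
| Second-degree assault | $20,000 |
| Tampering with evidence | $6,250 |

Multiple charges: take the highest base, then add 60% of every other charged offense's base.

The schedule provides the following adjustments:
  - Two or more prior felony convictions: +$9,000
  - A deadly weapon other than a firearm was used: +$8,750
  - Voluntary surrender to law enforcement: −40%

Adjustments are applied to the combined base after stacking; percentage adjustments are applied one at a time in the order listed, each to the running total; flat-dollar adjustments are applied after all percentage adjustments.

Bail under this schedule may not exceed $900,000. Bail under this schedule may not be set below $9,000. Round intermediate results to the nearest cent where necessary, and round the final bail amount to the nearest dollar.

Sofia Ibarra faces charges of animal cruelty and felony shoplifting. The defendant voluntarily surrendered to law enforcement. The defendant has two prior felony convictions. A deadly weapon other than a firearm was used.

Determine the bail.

Base amounts from the schedule: animal cruelty $36,300; felony shoplifting $21,350.
Stacking rule: highest base plus 60% of each additional charge. Highest is animal cruelty at $36,300. Additional: $21,350 × 60% = $12,810. Combined base = $36,300 + $12,810 = $49,110.
Voluntary surrender to law enforcement (−40%): $49,110 × 0.6 = $29,466.
Two or more prior felony convictions (+$9,000 flat): $29,466 + $9,000 = $38,466.
A deadly weapon other than a firearm was used (+$8,750 flat): $38,466 + $8,750 = $47,216.
$47,216 is within the $900,000 maximum.
$47,216 is at or above the $9,000 minimum.

$47,216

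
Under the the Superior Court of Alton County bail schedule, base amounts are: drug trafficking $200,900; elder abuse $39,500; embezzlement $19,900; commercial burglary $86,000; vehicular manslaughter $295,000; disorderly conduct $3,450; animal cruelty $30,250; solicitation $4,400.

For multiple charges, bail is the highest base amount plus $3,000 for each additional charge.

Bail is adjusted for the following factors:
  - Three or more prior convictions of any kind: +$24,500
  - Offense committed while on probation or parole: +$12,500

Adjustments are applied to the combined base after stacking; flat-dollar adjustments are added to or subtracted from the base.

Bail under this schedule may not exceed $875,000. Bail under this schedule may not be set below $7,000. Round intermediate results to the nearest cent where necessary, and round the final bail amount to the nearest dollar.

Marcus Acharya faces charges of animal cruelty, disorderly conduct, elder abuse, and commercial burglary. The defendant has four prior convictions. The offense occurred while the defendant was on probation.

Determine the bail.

$132,000

Base amounts from the schedule: animal cruelty $30,250; disorderly conduct $3,450; elder abuse $39,500; commercial burglary $86,000.
Stacking rule: highest base plus $3,000 per additional charge. Highest is commercial burglary at $86,000; 3 additional charges → +$9,000. Combined base = $95,000.
Three or more prior convictions of any kind (+$24,500 flat): $95,000 + $24,500 = $119,500.
Offense committed while on probation or parole (+$12,500 flat): $119,500 + $12,500 = $132,000.
$132,000 is within the $875,000 maximum.
$132,000 is at or above the $7,000 minimum.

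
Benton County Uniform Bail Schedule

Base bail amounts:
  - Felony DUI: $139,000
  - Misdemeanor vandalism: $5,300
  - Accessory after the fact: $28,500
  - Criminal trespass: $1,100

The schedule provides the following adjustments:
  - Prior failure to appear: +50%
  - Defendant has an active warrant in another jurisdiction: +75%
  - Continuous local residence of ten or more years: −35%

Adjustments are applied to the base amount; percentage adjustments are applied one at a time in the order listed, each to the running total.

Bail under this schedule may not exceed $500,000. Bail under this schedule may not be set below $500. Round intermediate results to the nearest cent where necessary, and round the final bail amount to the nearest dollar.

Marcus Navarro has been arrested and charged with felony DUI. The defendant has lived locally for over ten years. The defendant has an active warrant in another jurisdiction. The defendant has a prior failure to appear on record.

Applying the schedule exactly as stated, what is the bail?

$237,169

Base amounts from the schedule: felony DUI $139,000.
Single charge. Combined base = $139,000.
Prior failure to appear (+50%): $139,000 × 1.5 = $208,500.
Defendant has an active warrant in another jurisdiction (+75%): $208,500 × 1.75 = $364,875.
Continuous local residence of ten or more years (−35%): $364,875 × 0.65 = $237,168.75.
$237,168.75 is within the $500,000 maximum.
$237,168.75 is at or above the $500 minimum.
Rounded to the nearest dollar: $237,169.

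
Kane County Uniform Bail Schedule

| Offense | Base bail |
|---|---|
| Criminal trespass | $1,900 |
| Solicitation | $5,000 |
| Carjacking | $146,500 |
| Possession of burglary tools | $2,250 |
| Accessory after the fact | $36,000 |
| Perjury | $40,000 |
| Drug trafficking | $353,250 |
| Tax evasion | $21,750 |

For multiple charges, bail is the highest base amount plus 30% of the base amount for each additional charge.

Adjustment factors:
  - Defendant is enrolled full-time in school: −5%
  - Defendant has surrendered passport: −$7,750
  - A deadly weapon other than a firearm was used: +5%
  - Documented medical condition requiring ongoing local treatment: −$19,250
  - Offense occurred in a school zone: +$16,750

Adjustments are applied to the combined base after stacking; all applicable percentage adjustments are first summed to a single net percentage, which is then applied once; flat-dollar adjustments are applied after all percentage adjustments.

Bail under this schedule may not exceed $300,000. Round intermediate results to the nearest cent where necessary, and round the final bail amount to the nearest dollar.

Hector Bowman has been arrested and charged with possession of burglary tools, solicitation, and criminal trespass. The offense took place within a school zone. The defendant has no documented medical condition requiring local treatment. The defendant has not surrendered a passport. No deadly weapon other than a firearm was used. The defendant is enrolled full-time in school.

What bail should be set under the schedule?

$22,683

Base amounts from the schedule: possession of burglary tools $2,250; solicitation $5,000; criminal trespass $1,900.
Stacking rule: highest base plus 30% of each additional charge. Highest is solicitation at $5,000. Additional: $2,250 × 30% = $675; $1,900 × 30% = $570. Combined base = $5,000 + $1,245 = $6,245.
Defendant is enrolled full-time in school (−5%): $6,245 × 0.95 = $5,932.75.
Offense occurred in a school zone (+$16,750 flat): $5,932.75 + $16,750 = $22,682.75.
$22,682.75 is within the $300,000 maximum.
Rounded to the nearest dollar: $22,683.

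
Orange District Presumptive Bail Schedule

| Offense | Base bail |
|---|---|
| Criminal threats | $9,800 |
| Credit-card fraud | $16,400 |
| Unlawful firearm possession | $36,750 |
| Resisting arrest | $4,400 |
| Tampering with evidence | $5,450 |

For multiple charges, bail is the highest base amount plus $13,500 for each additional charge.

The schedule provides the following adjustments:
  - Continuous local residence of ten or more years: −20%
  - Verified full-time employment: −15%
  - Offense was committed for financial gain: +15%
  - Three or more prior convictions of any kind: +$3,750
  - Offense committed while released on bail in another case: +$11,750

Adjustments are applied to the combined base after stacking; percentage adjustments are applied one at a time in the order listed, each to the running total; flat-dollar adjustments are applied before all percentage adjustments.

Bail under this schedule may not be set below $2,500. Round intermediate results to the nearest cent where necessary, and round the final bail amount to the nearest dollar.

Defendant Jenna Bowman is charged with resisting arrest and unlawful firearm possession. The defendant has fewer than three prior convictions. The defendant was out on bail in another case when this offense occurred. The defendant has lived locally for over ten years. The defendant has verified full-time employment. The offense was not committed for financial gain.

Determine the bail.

$42,160

Base amounts from the schedule: resisting arrest $4,400; unlawful firearm possession $36,750.
Stacking rule: highest base plus $13,500 per additional charge. Highest is unlawful firearm possession at $36,750; 1 additional charge → +$13,500. Combined base = $50,250.
Offense committed while released on bail in another case (+$11,750 flat): $50,250 + $11,750 = $62,000.
Continuous local residence of ten or more years (−20%): $62,000 × 0.8 = $49,600.
Verified full-time employment (−15%): $49,600 × 0.85 = $42,160.
$42,160 is at or above the $2,500 minimum.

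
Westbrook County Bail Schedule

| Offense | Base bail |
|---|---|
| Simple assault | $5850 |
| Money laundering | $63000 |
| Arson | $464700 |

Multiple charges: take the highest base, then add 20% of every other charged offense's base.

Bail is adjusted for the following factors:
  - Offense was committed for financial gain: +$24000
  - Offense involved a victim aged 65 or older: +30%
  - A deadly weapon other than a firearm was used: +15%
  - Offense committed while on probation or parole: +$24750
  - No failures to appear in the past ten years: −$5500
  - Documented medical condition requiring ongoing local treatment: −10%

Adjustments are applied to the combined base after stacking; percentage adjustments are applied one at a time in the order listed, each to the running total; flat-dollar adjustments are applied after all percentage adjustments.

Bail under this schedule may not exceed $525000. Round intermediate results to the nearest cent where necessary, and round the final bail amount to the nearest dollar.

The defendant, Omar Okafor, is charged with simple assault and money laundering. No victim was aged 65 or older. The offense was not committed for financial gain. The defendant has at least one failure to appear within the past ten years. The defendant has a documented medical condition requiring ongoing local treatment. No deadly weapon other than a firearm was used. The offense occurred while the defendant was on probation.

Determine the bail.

$82503

Base amounts from the schedule: simple assault $5850; money laundering $63000.
Stacking rule: highest base plus 20% of each additional charge. Highest is money laundering at $63000. Additional: $5850 × 20% = $1170. Combined base = $63000 + $1170 = $64170.
Documented medical condition requiring ongoing local treatment (−10%): $64170 × 0.9 = $57753.
Offense committed while on probation or parole (+$24750 flat): $57753 + $24750 = $82503.
$82503 is within the $525000 maximum.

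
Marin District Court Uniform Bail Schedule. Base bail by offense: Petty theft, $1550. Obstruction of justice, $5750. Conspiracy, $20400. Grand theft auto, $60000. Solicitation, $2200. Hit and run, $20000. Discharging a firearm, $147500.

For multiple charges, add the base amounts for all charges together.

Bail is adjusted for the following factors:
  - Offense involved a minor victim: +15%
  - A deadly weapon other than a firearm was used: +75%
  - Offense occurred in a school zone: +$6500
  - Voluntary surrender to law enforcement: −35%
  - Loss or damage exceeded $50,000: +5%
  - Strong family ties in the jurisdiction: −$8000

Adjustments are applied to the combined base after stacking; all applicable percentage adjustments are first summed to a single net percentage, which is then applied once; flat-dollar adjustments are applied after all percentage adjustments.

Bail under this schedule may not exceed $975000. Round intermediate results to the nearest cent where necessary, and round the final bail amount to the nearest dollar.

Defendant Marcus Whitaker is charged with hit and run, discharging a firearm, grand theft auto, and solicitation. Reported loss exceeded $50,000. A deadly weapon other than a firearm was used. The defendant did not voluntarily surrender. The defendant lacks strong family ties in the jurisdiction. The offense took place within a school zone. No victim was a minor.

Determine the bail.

Base amounts from the schedule: hit and run $20000; discharging a firearm $147500; grand theft auto $60000; solicitation $2200.
Stacking rule: sum of all bases. $20000 + $147500 + $60000 + $2200 = $229700.
Net percentage adjustment: +75% +5% = +80%. $229700 × 1.8 = $413460.
Offense occurred in a school zone (+$6500 flat): $413460 + $6500 = $419960.
$419960 is within the $975000 maximum.

$419960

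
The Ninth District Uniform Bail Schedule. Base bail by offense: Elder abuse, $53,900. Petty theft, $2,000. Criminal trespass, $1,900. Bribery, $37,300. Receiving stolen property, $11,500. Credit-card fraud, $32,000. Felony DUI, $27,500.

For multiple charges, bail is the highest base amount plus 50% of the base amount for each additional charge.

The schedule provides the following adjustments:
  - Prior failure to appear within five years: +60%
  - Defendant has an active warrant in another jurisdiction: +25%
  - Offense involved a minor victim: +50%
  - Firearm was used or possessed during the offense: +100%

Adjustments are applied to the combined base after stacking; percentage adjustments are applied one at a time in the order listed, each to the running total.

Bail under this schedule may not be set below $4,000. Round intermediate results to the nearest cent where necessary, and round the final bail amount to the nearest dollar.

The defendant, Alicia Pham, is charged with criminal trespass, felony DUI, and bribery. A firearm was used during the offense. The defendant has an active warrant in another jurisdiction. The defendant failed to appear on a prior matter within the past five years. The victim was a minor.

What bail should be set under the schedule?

Base amounts from the schedule: criminal trespass $1,900; felony DUI $27,500; bribery $37,300.
Stacking rule: highest base plus 50% of each additional charge. Highest is bribery at $37,300. Additional: $1,900 × 50% = $950; $27,500 × 50% = $13,750. Combined base = $37,300 + $14,700 = $52,000.
Prior failure to appear within five years (+60%): $52,000 × 1.6 = $83,200.
Defendant has an active warrant in another jurisdiction (+25%): $83,200 × 1.25 = $104,000.
Offense involved a minor victim (+50%): $104,000 × 1.5 = $156,000.
Firearm was used or possessed during the offense (+100%): $156,000 × 2 = $312,000.
$312,000 is at or above the $4,000 minimum.

$312,000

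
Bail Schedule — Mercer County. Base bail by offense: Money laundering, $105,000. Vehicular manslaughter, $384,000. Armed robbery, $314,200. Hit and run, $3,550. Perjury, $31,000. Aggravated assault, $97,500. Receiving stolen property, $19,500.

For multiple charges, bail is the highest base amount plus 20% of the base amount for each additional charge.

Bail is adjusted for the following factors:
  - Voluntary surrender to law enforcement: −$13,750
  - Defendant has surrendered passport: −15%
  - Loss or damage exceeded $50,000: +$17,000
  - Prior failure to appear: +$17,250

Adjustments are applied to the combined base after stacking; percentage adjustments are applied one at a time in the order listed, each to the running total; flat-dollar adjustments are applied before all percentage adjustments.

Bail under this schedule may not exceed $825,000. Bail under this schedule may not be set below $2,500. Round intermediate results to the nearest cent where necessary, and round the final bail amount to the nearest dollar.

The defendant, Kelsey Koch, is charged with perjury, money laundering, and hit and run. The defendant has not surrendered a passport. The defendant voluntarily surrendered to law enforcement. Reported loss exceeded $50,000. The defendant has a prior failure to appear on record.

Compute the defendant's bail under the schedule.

Base amounts from the schedule: perjury $31,000; money laundering $105,000; hit and run $3,550.
Stacking rule: highest base plus 20% of each additional charge. Highest is money laundering at $105,000. Additional: $31,000 × 20% = $6,200; $3,550 × 20% = $710. Combined base = $105,000 + $6,910 = $111,910.
Voluntary surrender to law enforcement (−$13,750 flat): $111,910 − $13,750 = $98,160.
Loss or damage exceeded $50,000 (+$17,000 flat): $98,160 + $17,000 = $115,160.
Prior failure to appear (+$17,250 flat): $115,160 + $17,250 = $132,410.
$132,410 is within the $825,000 maximum.
$132,410 is at or above the $2,500 minimum.

$132,410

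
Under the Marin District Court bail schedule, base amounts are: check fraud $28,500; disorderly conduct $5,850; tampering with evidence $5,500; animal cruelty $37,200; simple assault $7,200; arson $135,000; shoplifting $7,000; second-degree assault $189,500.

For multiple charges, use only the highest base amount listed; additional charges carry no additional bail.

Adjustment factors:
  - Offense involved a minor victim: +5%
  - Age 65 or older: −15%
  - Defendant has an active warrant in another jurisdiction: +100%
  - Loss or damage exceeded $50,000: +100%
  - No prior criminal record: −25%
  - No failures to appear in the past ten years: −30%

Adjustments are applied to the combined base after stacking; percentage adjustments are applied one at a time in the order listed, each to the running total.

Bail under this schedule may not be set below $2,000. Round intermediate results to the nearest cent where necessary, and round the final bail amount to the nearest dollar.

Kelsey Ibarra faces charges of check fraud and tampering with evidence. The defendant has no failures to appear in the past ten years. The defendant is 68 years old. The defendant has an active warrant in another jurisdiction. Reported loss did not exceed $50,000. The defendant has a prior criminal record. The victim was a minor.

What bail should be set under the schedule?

$35,611

Base amounts from the schedule: check fraud $28,500; tampering with evidence $5,500.
Stacking rule: use the highest base only. Highest is check fraud at $28,500. Combined base = $28,500.
Offense involved a minor victim (+5%): $28,500 × 1.05 = $29,925.
Age 65 or older (−15%): $29,925 × 0.85 = $25,436.25.
Defendant has an active warrant in another jurisdiction (+100%): $25,436.25 × 2 = $50,872.50.
No failures to appear in the past ten years (−30%): $50,872.50 × 0.7 = $35,610.75.
$35,610.75 is at or above the $2,000 minimum.
Rounded to the nearest dollar: $35,611.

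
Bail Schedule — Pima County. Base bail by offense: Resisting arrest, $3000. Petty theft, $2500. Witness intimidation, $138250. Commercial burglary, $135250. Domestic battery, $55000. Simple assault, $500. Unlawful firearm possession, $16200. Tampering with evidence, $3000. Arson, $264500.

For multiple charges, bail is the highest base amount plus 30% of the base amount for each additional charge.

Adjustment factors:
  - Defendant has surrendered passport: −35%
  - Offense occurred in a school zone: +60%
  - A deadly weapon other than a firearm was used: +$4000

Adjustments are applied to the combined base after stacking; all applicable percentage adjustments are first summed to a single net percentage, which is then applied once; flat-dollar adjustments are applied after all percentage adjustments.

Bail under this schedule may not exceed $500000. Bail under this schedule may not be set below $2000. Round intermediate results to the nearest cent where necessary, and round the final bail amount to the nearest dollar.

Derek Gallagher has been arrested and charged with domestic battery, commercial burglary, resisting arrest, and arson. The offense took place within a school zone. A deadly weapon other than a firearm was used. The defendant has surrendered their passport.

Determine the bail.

$407094

Base amounts from the schedule: domestic battery $55000; commercial burglary $135250; resisting arrest $3000; arson $264500.
Stacking rule: highest base plus 30% of each additional charge. Highest is arson at $264500. Additional: $55000 × 30% = $16500; $135250 × 30% = $40575; $3000 × 30% = $900. Combined base = $264500 + $57975 = $322475.
Net percentage adjustment: −35% +60% = +25%. $322475 × 1.25 = $403093.75.
A deadly weapon other than a firearm was used (+$4000 flat): $403093.75 + $4000 = $407093.75.
$407093.75 is within the $500000 maximum.
$407093.75 is at or above the $2000 minimum.
Rounded to the nearest dollar: $407094.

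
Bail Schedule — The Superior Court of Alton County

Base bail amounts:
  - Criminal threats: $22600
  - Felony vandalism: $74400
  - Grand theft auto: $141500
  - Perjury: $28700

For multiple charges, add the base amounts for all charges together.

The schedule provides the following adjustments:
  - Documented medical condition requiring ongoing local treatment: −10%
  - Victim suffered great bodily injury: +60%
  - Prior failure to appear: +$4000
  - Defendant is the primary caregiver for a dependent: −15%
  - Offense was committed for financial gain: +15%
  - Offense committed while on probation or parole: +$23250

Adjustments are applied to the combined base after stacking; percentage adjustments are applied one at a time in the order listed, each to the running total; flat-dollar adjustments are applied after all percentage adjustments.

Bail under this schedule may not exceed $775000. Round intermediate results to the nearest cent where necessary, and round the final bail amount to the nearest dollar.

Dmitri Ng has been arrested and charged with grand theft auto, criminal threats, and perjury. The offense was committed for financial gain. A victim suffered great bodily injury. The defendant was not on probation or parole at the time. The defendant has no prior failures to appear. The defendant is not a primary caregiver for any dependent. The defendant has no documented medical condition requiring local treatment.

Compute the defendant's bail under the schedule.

Base amounts from the schedule: grand theft auto $141500; criminal threats $22600; perjury $28700.
Stacking rule: sum of all bases. $141500 + $22600 + $28700 = $192800.
Victim suffered great bodily injury (+60%): $192800 × 1.6 = $308480.
Offense was committed for financial gain (+15%): $308480 × 1.15 = $354752.
$354752 is within the $775000 maximum.

$354752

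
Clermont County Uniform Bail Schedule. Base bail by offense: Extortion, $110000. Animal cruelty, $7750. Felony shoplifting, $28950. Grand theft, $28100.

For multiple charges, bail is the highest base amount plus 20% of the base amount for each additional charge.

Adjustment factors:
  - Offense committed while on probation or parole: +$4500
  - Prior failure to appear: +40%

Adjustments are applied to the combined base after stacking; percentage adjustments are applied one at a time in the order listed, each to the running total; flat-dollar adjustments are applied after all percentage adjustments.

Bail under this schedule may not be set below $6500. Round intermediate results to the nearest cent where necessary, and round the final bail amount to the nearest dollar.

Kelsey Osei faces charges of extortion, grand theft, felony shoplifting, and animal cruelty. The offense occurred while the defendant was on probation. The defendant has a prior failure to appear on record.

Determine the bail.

$176644

Base amounts from the schedule: extortion $110000; grand theft $28100; felony shoplifting $28950; animal cruelty $7750.
Stacking rule: highest base plus 20% of each additional charge. Highest is extortion at $110000. Additional: $28100 × 20% = $5620; $28950 × 20% = $5790; $7750 × 20% = $1550. Combined base = $110000 + $12960 = $122960.
Prior failure to appear (+40%): $122960 × 1.4 = $172144.
Offense committed while on probation or parole (+$4500 flat): $172144 + $4500 = $176644.
$176644 is at or above the $6500 minimum.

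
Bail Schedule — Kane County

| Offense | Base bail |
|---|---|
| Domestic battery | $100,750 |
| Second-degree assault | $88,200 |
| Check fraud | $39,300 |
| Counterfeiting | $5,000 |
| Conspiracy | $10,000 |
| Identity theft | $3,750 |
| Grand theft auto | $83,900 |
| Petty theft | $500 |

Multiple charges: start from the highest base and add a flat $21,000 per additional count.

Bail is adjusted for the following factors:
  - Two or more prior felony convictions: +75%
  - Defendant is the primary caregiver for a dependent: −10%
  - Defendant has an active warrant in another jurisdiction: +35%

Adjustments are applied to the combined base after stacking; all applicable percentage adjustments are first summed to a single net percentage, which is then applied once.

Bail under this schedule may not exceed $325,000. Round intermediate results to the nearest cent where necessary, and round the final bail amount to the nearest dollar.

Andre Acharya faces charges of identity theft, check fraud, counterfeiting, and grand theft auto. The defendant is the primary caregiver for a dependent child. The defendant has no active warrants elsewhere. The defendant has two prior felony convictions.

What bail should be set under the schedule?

Base amounts from the schedule: identity theft $3,750; check fraud $39,300; counterfeiting $5,000; grand theft auto $83,900.
Stacking rule: highest base plus $21,000 per additional charge. Highest is grand theft auto at $83,900; 3 additional charges → +$63,000. Combined base = $146,900.
Net percentage adjustment: +75% −10% = +65%. $146,900 × 1.65 = $242,385.
$242,385 is within the $325,000 maximum.

$242,385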